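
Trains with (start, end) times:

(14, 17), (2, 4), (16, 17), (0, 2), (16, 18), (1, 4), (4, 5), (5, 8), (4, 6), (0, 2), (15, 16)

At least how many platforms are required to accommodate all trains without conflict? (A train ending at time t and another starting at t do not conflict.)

Count concurrent intervals with a sweep; the peak is the room count.
starts: [0, 0, 1, 2, 4, 4, 5, 14, 15, 16, 16]
ends:   [2, 2, 4, 4, 5, 6, 8, 16, 17, 17, 18]
s0→1 s0→2 s1→3  — peak 3.

3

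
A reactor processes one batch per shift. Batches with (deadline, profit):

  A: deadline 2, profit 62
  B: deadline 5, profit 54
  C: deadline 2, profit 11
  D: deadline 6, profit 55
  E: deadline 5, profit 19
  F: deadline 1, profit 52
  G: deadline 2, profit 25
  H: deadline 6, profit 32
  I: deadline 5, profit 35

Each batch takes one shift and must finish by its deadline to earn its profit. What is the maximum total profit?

Take jobs in profit order; each goes to the latest open slot no later than its deadline.
Profit order: A=62 D=55 B=54 F=52 I=35 H=32 G=25 E=19 C=11
Assign: A→slot 2, D→slot 6, B→slot 5, F→slot 1, I→slot 4, H→slot 3, G skipped, E skipped, C skipped.
Slots: [1:F] [2:A] [3:H] [4:I] [5:B] [6:D]
Profit = 52 + 62 + 32 + 35 + 54 + 55 = 290

290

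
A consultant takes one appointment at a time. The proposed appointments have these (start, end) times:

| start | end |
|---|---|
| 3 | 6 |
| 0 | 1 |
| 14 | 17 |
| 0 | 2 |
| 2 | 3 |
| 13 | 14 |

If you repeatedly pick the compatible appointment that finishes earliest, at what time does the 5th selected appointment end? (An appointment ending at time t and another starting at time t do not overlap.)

17

By end time: (0,1), (0,2), (2,3), (3,6), (13,14), (14,17).
Pick (0,1); next start ≥ 1 → (2,3); next start ≥ 3 → (3,6); next start ≥ 6 → (13,14); next start ≥ 14 → (14,17).
Selected: (0,1) (2,3) (3,6) (13,14) (14,17)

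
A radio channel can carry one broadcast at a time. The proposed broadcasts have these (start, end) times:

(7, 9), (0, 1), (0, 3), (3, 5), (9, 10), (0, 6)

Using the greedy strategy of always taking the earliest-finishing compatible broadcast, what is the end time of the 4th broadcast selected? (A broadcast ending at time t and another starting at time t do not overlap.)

10

Greedy by earliest finish: after sorting by end time, pick each interval compatible with the last pick.
Sorted by end: (0,1)  (0,3)  (3,5)  (0,6)  (7,9)  (9,10)
take (0,1); take (3,5); take (7,9); take (9,10).
Selected: (0,1) (3,5) (7,9) (9,10)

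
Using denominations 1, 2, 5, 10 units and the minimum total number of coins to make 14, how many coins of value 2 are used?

14 − 1×10→4 − 2×2→0
Count of 2: 2

2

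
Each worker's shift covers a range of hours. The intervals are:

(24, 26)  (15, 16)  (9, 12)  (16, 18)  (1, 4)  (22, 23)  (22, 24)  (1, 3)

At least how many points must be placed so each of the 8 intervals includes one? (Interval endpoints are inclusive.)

Process intervals by earliest right end; each time one isn't hit yet, stab at its right endpoint.
Sorted: [1,3] [1,4] [9,12] [15,16] [16,18] [22,23] [22,24] [24,26]
{[1,3],[1,4]} hit by 3; {[9,12]} hit by 12; {[15,16],[16,18]} hit by 16; {[22,23],[22,24]} hit by 23; {[24,26]} hit by 26.
Points: 3, 12, 16, 23, 26 (5 total).

5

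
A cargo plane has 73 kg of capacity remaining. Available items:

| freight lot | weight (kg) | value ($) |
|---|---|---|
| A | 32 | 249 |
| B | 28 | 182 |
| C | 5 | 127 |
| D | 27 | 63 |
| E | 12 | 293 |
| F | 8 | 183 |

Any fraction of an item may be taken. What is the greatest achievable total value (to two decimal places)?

956.00

Sort by value per unit weight and fill in that order.
Order: C (127/5=25.40) > E (293/12=24.42) > F (183/8=22.88) > A (249/32=7.78) > B (182/28=6.50) > D (63/27=2.33)
Fill: take C (5 @ 127) → take E (12 @ 293) → take F (8 @ 183) → take A (32 @ 249) → take 16/28 of B → 104.00; 73/73 used.
Total value = 956.00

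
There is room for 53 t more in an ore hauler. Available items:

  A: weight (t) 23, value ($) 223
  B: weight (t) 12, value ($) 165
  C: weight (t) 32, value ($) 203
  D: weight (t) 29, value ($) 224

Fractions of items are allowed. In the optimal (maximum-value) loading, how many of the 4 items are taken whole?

2

Greedy by value/weight ratio, highest first.
Order: B (165/12=13.75) > A (223/23=9.70) > D (224/29=7.72) > C (203/32=6.34)
Fill: take B (12 @ 165) → take A (23 @ 223) → take 18/29 of D → 139.03; 53/53 used.
2 item(s) taken whole; one partial (take 18/29 of D).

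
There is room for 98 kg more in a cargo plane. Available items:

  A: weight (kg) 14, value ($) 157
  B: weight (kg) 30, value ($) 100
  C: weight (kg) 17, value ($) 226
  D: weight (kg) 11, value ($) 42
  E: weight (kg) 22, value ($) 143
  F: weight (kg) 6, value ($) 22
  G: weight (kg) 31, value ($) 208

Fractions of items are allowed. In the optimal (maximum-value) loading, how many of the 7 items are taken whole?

5

Greedy by value/weight ratio, highest first.
Order: C (226/17=13.29) > A (157/14=11.21) > G (208/31=6.71) > E (143/22=6.50) > D (42/11=3.82) > F (22/6=3.67) > B (100/30=3.33)
Fill: take C (17 @ 226) → take A (14 @ 157) → take G (31 @ 208) → take E (22 @ 143) → take D (11 @ 42) → take 3/6 of F → 11.00; 98/98 used.
5 item(s) taken whole; one partial (take 3/6 of F).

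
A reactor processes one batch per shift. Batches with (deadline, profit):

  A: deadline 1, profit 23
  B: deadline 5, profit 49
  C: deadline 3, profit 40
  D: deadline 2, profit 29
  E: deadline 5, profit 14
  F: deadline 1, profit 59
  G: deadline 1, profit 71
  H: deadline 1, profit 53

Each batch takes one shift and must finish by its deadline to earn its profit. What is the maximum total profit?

203

By profit: G(d1,71), F(d1,59), H(d1,53), B(d5,49), C(d3,40), D(d2,29), A(d1,23), E(d5,14)
G→slot 1; F skipped; H skipped; B→slot 5; C→slot 3; D→slot 2; A skipped; E→slot 4.
Profit = 71 + 29 + 40 + 14 + 49 = 203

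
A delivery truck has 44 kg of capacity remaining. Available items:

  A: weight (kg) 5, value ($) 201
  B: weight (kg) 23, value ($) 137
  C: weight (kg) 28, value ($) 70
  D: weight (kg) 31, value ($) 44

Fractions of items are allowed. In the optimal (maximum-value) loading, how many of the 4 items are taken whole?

Ratios (sorted): A 40.20, B 5.96, C 2.50, D 1.42
take A (5 @ 201); take B (23 @ 137); take 16/28 of C → 40.00. Capacity used 44/44.
2 item(s) taken whole; one partial (take 16/28 of C).

2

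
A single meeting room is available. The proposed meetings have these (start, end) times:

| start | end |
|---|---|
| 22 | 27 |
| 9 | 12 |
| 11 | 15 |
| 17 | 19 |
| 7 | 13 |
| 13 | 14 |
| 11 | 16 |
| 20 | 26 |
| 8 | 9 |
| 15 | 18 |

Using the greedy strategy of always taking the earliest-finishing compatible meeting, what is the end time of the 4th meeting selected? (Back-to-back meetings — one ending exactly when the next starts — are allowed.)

Sorted by end: (8,9)  (9,12)  (7,13)  (13,14)  (11,15)  (11,16)  (15,18)  (17,19)  (20,26)  (22,27)
take (8,9); take (9,12); take (13,14); skip (11,16); take (15,18); skip (17,19); take (20,26).
Selected: (8,9) (9,12) (13,14) (15,18) (20,26)

18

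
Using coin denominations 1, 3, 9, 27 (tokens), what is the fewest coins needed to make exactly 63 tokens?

3

Greedy: take as many of the largest coin as possible, then repeat with the remainder.
63 = 2×27 + 1×9
Total coins = 2 + 1 = 3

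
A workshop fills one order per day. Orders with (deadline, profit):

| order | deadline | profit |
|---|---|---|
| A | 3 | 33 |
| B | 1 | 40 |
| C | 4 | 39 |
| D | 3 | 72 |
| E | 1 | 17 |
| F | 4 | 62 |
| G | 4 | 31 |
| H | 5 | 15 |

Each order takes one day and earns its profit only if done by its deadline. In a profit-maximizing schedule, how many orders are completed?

5

Sort by profit descending; place each in the latest free slot ≤ its deadline.
By profit: D(d3,72), F(d4,62), B(d1,40), C(d4,39), A(d3,33), G(d4,31), E(d1,17), H(d5,15)
D→slot 3; F→slot 4; B→slot 1; C→slot 2; A skipped; G skipped; E skipped; H→slot 5.
5 of 8 scheduled.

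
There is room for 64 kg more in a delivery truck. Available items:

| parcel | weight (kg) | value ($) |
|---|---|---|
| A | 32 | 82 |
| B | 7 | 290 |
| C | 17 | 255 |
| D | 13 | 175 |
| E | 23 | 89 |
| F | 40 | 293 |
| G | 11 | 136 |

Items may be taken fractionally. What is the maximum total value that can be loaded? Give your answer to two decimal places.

Sort by value per unit weight and fill in that order.
Ratios (sorted): B 41.43, C 15.00, D 13.46, G 12.36, F 7.33, E 3.87, A 2.56
take B (7 @ 290); take C (17 @ 255); take D (13 @ 175); take G (11 @ 136); take 16/40 of F → 117.20. Capacity used 64/64.
Total value = 973.20

973.20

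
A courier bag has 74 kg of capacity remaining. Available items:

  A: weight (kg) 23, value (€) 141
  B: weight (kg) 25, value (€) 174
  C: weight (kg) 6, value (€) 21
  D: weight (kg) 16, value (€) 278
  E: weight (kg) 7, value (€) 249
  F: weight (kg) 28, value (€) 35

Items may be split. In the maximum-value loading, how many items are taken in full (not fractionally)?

Greedy by value/weight ratio, highest first.
Order: E (249/7=35.57) > D (278/16=17.38) > B (174/25=6.96) > A (141/23=6.13) > C (21/6=3.50) > F (35/28=1.25)
Fill: take E (7 @ 249) → take D (16 @ 278) → take B (25 @ 174) → take A (23 @ 141) → take 3/6 of C → 10.50; 74/74 used.
4 item(s) taken whole; one partial (take 3/6 of C).

4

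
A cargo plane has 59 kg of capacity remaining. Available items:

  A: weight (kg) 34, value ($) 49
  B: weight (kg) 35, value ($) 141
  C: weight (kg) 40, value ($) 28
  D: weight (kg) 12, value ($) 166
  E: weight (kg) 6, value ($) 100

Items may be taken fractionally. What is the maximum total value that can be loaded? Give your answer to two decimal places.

Greedy by value/weight ratio, highest first.
Ratios (sorted): E 16.67, D 13.83, B 4.03, A 1.44, C 0.70
take E (6 @ 100); take D (12 @ 166); take B (35 @ 141); take 6/34 of A → 8.65. Capacity used 59/59.
Total value = 415.65

415.65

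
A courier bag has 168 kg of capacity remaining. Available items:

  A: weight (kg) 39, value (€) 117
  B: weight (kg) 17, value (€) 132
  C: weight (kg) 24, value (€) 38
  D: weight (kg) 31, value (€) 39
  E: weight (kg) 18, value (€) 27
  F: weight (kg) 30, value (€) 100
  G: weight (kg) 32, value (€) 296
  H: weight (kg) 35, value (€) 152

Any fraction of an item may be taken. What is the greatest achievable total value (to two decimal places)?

Ratios (sorted): G 9.25, B 7.76, H 4.34, F 3.33, A 3.00, C 1.58, E 1.50, D 1.26
take G (32 @ 296); take B (17 @ 132); take H (35 @ 152); take F (30 @ 100); take A (39 @ 117); take 15/24 of C → 23.75. Capacity used 168/168.
Total value = 820.75

820.75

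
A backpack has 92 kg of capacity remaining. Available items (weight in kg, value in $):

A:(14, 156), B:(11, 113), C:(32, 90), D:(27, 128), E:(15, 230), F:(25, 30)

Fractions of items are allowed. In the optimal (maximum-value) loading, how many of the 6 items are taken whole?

Ratios (sorted): E 15.33, A 11.14, B 10.27, D 4.74, C 2.81, F 1.20
take E (15 @ 230); take A (14 @ 156); take B (11 @ 113); take D (27 @ 128); take 25/32 of C → 70.31. Capacity used 92/92.
4 item(s) taken whole; one partial (take 25/32 of C).

4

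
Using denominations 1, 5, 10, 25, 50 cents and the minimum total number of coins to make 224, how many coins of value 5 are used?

0

Greedy: take as many of the largest coin as possible, then repeat with the remainder.
224 = 4×50 + 2×10 + 4×1
Count of 5: 0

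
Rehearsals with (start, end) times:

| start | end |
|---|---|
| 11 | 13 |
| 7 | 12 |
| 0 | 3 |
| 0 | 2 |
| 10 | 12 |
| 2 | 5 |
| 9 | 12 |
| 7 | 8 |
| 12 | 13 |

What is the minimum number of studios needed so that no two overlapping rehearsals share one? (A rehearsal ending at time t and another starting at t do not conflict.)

4

Count concurrent intervals with a sweep; the peak is the room count.
Events (time:±→running): 0:+→1 0:+→2 2:-→1 2:+→2 3:-→1 5:-→0 7:+→1 7:+→2 8:-→1 9:+→2 10:+→3 11:+→4 … peak 4.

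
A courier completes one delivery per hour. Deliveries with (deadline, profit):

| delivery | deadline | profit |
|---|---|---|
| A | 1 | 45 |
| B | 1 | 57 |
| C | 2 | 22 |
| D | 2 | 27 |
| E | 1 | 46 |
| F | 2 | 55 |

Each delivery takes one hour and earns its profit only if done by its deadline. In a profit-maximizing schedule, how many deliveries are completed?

By profit: B(d1,57), F(d2,55), E(d1,46), A(d1,45), D(d2,27), C(d2,22)
B→slot 1; F→slot 2; E skipped; A skipped; D skipped; C skipped.
2 of 6 scheduled.

2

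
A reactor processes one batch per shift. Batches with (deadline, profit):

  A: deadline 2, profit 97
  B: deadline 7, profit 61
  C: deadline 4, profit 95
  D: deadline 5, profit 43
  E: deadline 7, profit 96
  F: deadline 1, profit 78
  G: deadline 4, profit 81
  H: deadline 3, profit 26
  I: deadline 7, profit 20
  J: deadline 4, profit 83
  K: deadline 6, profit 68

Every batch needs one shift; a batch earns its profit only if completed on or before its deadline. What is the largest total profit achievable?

Sort by profit descending; place each in the latest free slot ≤ its deadline.
By profit: A(d2,97), E(d7,96), C(d4,95), J(d4,83), G(d4,81), F(d1,78), K(d6,68), B(d7,61), D(d5,43), H(d3,26), I(d7,20)
A→slot 2; E→slot 7; C→slot 4; J→slot 3; G→slot 1; F skipped; K→slot 6; B→slot 5; D skipped; H skipped; I skipped.
Profit = 81 + 97 + 83 + 95 + 61 + 68 + 96 = 581

581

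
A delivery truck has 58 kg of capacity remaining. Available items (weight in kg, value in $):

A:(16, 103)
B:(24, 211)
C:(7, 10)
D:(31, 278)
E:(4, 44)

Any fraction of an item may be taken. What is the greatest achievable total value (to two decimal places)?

524.21

Ratios (sorted): E 11.00, D 8.97, B 8.79, A 6.44, C 1.43
take E (4 @ 44); take D (31 @ 278); take 23/24 of B → 202.21. Capacity used 58/58.
Total value = 524.21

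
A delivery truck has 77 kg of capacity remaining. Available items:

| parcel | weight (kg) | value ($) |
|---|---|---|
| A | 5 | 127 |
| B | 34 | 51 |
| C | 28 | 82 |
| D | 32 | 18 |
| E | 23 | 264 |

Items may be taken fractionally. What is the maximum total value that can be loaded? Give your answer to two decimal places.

Sort by value per unit weight and fill in that order.
Ratios (sorted): A 25.40, E 11.48, C 2.93, B 1.50, D 0.56
take A (5 @ 127); take E (23 @ 264); take C (28 @ 82); take 21/34 of B → 31.50. Capacity used 77/77.
Total value = 504.50

504.50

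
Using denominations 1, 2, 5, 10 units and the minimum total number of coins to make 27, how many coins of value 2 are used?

27 − 2×10→7 − 1×5→2 − 1×2→0
Count of 2: 1

1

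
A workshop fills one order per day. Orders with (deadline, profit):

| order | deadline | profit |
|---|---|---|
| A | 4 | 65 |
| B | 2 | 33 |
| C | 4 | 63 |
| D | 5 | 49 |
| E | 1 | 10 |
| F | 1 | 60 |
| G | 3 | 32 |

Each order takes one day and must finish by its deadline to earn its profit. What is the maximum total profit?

270

Sort by profit descending; place each in the latest free slot ≤ its deadline.
By profit: A(d4,65), C(d4,63), F(d1,60), D(d5,49), B(d2,33), G(d3,32), E(d1,10)
A→slot 4; C→slot 3; F→slot 1; D→slot 5; B→slot 2; G skipped; E skipped.
Profit = 60 + 33 + 63 + 65 + 49 = 270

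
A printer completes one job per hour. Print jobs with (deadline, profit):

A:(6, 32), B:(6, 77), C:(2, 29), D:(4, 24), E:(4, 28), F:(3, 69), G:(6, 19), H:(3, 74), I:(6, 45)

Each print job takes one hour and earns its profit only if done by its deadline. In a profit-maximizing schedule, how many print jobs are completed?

6

Profit order: B=77 H=74 F=69 I=45 A=32 C=29 E=28 D=24 G=19
Assign: B→slot 6, H→slot 3, F→slot 2, I→slot 5, A→slot 4, C→slot 1, E skipped, D skipped, G skipped.
Slots: [1:C] [2:F] [3:H] [4:A] [5:I] [6:B]
6 of 9 scheduled.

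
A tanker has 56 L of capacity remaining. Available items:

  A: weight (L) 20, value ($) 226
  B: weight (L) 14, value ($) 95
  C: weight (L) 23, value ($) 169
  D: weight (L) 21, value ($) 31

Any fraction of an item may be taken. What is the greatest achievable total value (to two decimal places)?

483.21

Greedy by value/weight ratio, highest first.
Ratios (sorted): A 11.30, C 7.35, B 6.79, D 1.48
take A (20 @ 226); take C (23 @ 169); take 13/14 of B → 88.21. Capacity used 56/56.
Total value = 483.21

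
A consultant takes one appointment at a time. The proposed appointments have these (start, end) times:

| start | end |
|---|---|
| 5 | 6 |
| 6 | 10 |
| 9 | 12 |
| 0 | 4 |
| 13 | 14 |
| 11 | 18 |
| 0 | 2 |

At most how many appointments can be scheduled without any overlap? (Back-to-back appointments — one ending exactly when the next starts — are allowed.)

4

Greedy by earliest finish: after sorting by end time, pick each interval compatible with the last pick.
Sorted by end: (0,2)  (0,4)  (5,6)  (6,10)  (9,12)  (13,14)  (11,18)
take (0,2); skip (0,4); take (5,6); take (6,10); skip (9,12); take (13,14); skip (11,18).
Selected 4 appointments.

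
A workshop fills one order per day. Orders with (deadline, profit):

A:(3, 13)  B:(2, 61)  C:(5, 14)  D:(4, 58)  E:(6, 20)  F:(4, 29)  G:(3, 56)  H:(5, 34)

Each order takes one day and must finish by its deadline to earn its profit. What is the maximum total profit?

258

Take jobs in profit order; each goes to the latest open slot no later than its deadline.
Profit order: B=61 D=58 G=56 H=34 F=29 E=20 C=14 A=13
Assign: B→slot 2, D→slot 4, G→slot 3, H→slot 5, F→slot 1, E→slot 6, C skipped, A skipped.
Slots: [1:F] [2:B] [3:G] [4:D] [5:H] [6:E]
Profit = 29 + 61 + 56 + 58 + 34 + 20 = 258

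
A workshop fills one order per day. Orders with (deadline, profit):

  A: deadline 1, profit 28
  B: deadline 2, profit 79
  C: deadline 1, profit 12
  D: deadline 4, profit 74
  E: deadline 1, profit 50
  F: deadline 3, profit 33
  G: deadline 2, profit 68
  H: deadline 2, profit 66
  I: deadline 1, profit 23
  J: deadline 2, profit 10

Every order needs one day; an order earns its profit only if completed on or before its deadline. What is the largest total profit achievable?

254

By profit: B(d2,79), D(d4,74), G(d2,68), H(d2,66), E(d1,50), F(d3,33), A(d1,28), I(d1,23), C(d1,12), J(d2,10)
B→slot 2; D→slot 4; G→slot 1; H skipped; E skipped; F→slot 3; A skipped; I skipped; C skipped; J skipped.
Profit = 68 + 79 + 33 + 74 = 254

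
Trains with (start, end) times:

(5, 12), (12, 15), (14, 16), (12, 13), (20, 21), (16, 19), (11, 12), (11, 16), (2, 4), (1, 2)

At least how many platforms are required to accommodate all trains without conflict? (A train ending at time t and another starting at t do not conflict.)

3

Count concurrent intervals with a sweep; the peak is the room count.
starts: [1, 2, 5, 11, 11, 12, 12, 14, 16, 20]
ends:   [2, 4, 12, 12, 13, 15, 16, 16, 19, 21]
s1→1 e2→0 s2→1 e4→0 s5→1 s11→2 s11→3  — peak 3.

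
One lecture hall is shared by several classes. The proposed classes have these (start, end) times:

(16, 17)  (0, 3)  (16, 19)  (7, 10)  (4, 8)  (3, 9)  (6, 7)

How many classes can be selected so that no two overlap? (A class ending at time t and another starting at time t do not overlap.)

4

Greedy by earliest finish: after sorting by end time, pick each interval compatible with the last pick.
By end time: (0,3), (6,7), (4,8), (3,9), (7,10), (16,17), (16,19).
Pick (0,3); next start ≥ 3 → (6,7); next start ≥ 7 → (7,10); next start ≥ 10 → (16,17).
Selected 4 classes.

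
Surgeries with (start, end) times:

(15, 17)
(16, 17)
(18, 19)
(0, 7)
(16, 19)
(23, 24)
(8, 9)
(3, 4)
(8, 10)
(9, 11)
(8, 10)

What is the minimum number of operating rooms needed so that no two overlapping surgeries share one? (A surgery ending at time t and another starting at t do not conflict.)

Count concurrent intervals with a sweep; the peak is the room count.
starts: [0, 3, 8, 8, 8, 9, 15, 16, 16, 18, 23]
ends:   [4, 7, 9, 10, 10, 11, 17, 17, 19, 19, 24]
s0→1 s3→2 e4→1 e7→0 s8→1 s8→2 s8→3  — peak 3.

3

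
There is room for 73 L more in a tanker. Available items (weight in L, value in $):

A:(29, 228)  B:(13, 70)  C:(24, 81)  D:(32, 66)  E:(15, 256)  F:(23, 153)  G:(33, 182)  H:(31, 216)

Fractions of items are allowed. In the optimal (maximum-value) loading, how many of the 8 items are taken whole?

2

Order: E (256/15=17.07) > A (228/29=7.86) > H (216/31=6.97) > F (153/23=6.65) > G (182/33=5.52) > B (70/13=5.38) > C (81/24=3.38) > D (66/32=2.06)
Fill: take E (15 @ 256) → take A (29 @ 228) → take 29/31 of H → 202.06; 73/73 used.
2 item(s) taken whole; one partial (take 29/31 of H).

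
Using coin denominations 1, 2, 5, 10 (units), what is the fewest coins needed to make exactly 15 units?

2

Use the largest denomination that fits, subtract, and repeat.
15 = 1×10 + 1×5
Total coins = 1 + 1 = 2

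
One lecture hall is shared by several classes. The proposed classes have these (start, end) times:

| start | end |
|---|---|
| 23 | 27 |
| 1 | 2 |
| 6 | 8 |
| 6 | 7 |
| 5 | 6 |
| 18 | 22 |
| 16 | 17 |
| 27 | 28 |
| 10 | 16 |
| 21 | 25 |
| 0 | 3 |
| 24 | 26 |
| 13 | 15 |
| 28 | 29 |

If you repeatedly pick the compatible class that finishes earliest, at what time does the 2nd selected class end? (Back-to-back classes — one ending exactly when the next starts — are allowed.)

Greedy by earliest finish: after sorting by end time, pick each interval compatible with the last pick.
Sorted by end: (1,2)  (0,3)  (5,6)  (6,7)  (6,8)  (13,15)  (10,16)  (16,17)  (18,22)  (21,25)  (24,26)  (23,27)  (27,28)  (28,29)
take (1,2); take (5,6); take (6,7); take (13,15); take (16,17); take (18,22); skip (21,25); take (24,26); take (27,28); take (28,29).
Selected: (1,2) (5,6) (6,7) (13,15) (16,17) (18,22) (24,26) (27,28) (28,29)

6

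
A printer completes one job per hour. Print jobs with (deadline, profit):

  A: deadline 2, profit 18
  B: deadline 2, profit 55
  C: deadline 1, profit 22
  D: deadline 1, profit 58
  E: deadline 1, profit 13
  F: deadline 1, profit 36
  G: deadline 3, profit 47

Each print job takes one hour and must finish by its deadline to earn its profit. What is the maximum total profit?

By profit: D(d1,58), B(d2,55), G(d3,47), F(d1,36), C(d1,22), A(d2,18), E(d1,13)
D→slot 1; B→slot 2; G→slot 3; F skipped; C skipped; A skipped; E skipped.
Profit = 58 + 55 + 47 = 160

160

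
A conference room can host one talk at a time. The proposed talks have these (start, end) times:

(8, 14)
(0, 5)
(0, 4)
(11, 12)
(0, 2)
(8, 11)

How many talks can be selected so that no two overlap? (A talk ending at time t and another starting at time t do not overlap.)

3

Sorted by end: (0,2)  (0,4)  (0,5)  (8,11)  (11,12)  (8,14)
take (0,2); take (8,11); take (11,12).
Selected 3 talks.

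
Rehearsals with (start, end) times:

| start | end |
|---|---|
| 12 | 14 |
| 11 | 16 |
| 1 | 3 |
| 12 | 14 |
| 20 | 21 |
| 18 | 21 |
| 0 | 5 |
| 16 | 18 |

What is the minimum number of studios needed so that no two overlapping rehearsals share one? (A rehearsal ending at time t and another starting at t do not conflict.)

3

Events (time:±→running): 0:+→1 1:+→2 3:-→1 5:-→0 11:+→1 12:+→2 12:+→3 … peak 3.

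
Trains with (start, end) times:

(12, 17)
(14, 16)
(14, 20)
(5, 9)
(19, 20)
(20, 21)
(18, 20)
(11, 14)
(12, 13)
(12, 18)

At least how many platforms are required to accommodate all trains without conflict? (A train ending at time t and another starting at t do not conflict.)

4

Count concurrent intervals with a sweep; the peak is the room count.
Events (time:±→running): 5:+→1 9:-→0 11:+→1 12:+→2 12:+→3 12:+→4 … peak 4.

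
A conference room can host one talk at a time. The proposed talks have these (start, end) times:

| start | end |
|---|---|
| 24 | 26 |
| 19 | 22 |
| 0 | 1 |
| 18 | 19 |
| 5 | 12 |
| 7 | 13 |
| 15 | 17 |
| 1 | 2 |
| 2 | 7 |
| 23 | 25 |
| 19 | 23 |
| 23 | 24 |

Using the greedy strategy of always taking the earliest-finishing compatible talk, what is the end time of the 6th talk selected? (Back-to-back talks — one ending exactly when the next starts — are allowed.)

Sort by end time and greedily take each interval whose start is ≥ the last chosen end.
Sorted by end: (0,1)  (1,2)  (2,7)  (5,12)  (7,13)  (15,17)  (18,19)  (19,22)  (19,23)  (23,24)  (23,25)  (24,26)
take (0,1); take (1,2); take (2,7); skip (5,12); take (7,13); take (15,17); take (18,19); take (19,22); take (23,24); take (24,26).
Selected: (0,1) (1,2) (2,7) (7,13) (15,17) (18,19) (19,22) (23,24) (24,26)

19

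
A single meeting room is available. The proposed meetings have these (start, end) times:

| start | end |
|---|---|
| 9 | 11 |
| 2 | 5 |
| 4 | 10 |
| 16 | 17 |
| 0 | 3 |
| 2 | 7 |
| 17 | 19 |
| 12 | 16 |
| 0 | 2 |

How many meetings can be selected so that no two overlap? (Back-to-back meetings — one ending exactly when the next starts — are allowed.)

By end time: (0,2), (0,3), (2,5), (2,7), (4,10), (9,11), (12,16), (16,17), (17,19).
Pick (0,2); next start ≥ 2 → (2,5); next start ≥ 5 → (9,11); next start ≥ 11 → (12,16); next start ≥ 16 → (16,17); next start ≥ 17 → (17,19).
Selected 6 meetings.

6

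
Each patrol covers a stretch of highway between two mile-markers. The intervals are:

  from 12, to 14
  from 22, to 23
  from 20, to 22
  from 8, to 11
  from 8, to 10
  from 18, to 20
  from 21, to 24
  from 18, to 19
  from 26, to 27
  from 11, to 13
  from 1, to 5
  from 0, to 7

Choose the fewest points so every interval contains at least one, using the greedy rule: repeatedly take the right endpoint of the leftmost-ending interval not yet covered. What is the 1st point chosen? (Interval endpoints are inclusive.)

5

Sorted: [1,5] [0,7] [8,10] [8,11] [11,13] [12,14] [18,19] [18,20] [20,22] [22,23] [21,24] [26,27]
{[1,5],[0,7]} hit by 5; {[8,10],[8,11]} hit by 10; {[11,13],[12,14]} hit by 13; {[18,19],[18,20]} hit by 19; {[20,22],[22,23],[21,24]} hit by 22; {[26,27]} hit by 27.
Points: 5, 10, 13, 19, 22, 27 (6 total).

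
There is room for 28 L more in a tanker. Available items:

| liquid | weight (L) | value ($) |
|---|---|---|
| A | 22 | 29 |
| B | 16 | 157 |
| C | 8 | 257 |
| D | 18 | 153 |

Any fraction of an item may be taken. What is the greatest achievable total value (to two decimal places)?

Order: C (257/8=32.12) > B (157/16=9.81) > D (153/18=8.50) > A (29/22=1.32)
Fill: take C (8 @ 257) → take B (16 @ 157) → take 4/18 of D → 34.00; 28/28 used.
Total value = 448.00

448.00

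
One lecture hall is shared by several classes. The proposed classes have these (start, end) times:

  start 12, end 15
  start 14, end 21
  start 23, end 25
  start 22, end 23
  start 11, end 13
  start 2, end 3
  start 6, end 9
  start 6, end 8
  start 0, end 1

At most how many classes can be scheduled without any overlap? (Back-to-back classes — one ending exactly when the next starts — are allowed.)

7

By end time: (0,1), (2,3), (6,8), (6,9), (11,13), (12,15), (14,21), (22,23), (23,25).
Pick (0,1); next start ≥ 1 → (2,3); next start ≥ 3 → (6,8); next start ≥ 8 → (11,13); next start ≥ 13 → (14,21); next start ≥ 21 → (22,23); next start ≥ 23 → (23,25).
Selected 7 classes.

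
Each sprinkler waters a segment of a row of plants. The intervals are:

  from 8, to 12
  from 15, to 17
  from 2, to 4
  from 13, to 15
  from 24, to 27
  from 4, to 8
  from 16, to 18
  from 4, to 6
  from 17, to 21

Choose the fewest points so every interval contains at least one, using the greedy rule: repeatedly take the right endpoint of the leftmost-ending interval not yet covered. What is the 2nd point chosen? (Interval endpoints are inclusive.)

12

Process intervals by earliest right end; each time one isn't hit yet, stab at its right endpoint.
Sorted: [2,4] [4,6] [4,8] [8,12] [13,15] [15,17] [16,18] [17,21] [24,27]
{[2,4],[4,6],[4,8]} hit by 4; {[8,12]} hit by 12; {[13,15],[15,17]} hit by 15; {[16,18],[17,21]} hit by 18; {[24,27]} hit by 27.
Points: 4, 12, 15, 18, 27 (5 total).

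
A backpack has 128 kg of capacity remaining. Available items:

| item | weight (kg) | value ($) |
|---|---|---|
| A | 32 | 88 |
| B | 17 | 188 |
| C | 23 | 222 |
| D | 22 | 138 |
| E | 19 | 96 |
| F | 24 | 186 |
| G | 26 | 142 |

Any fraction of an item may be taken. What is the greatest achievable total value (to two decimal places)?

Order: B (188/17=11.06) > C (222/23=9.65) > F (186/24=7.75) > D (138/22=6.27) > G (142/26=5.46) > E (96/19=5.05) > A (88/32=2.75)
Fill: take B (17 @ 188) → take C (23 @ 222) → take F (24 @ 186) → take D (22 @ 138) → take G (26 @ 142) → take 16/19 of E → 80.84; 128/128 used.
Total value = 956.84

956.84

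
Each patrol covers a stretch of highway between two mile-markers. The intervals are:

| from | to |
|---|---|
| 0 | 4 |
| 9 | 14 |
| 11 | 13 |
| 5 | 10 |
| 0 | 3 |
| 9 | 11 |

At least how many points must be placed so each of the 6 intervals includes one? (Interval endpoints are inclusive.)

3

Process intervals by earliest right end; each time one isn't hit yet, stab at its right endpoint.
Sorted: [0,3] [0,4] [5,10] [9,11] [11,13] [9,14]
{[0,3],[0,4]} hit by 3; {[5,10],[9,11]} hit by 10; {[11,13],[9,14]} hit by 13.
Points: 3, 10, 13 (3 total).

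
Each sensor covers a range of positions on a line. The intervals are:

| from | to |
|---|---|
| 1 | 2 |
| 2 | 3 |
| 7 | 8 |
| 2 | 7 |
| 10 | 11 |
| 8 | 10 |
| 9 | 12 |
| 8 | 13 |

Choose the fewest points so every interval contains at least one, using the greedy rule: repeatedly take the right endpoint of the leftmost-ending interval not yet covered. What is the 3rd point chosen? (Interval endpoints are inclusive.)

11

By right end: [1,2]  [2,3]  [2,7]  [7,8]  [8,10]  [10,11]  [9,12]  [8,13]
[1,2] uncovered → point at 2; [7,8] uncovered → point at 8; [10,11] uncovered → point at 11.
Points: 2, 8, 11 (3 total).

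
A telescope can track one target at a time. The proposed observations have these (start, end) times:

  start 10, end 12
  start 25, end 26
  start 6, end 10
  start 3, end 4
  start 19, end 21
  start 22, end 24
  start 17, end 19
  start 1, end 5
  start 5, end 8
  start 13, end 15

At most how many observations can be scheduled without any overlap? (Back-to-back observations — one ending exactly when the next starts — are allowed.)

Order by finish time; keep every interval that doesn't clash with the previous kept one.
Sorted by end: (3,4)  (1,5)  (5,8)  (6,10)  (10,12)  (13,15)  (17,19)  (19,21)  (22,24)  (25,26)
take (3,4); skip (1,5); take (5,8); take (10,12); take (13,15); take (17,19); take (19,21); take (22,24); take (25,26).
Selected 8 observations.

8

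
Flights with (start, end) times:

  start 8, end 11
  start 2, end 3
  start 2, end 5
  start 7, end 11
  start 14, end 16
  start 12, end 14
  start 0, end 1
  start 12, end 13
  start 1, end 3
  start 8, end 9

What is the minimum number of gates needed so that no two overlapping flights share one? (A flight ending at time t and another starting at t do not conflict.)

3

starts: [0, 1, 2, 2, 7, 8, 8, 12, 12, 14]
ends:   [1, 3, 3, 5, 9, 11, 11, 13, 14, 16]
s0→1 e1→0 s1→1 s2→2 s2→3  — peak 3.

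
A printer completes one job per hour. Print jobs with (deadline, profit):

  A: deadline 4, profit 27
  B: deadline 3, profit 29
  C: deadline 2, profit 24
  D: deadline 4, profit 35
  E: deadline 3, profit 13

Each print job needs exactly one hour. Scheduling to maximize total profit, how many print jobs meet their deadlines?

By profit: D(d4,35), B(d3,29), A(d4,27), C(d2,24), E(d3,13)
D→slot 4; B→slot 3; A→slot 2; C→slot 1; E skipped.
4 of 5 scheduled.

4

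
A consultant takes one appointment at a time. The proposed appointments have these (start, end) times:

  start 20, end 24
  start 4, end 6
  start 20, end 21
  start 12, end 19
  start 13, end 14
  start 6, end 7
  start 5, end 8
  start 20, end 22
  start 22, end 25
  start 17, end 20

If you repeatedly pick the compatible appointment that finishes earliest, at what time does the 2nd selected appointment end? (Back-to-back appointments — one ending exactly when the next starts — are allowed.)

7

Sorted by end: (4,6)  (6,7)  (5,8)  (13,14)  (12,19)  (17,20)  (20,21)  (20,22)  (20,24)  (22,25)
take (4,6); take (6,7); take (13,14); take (17,20); take (20,21); take (22,25).
Selected: (4,6) (6,7) (13,14) (17,20) (20,21) (22,25)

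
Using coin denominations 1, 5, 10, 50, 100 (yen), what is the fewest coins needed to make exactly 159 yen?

Use the largest denomination that fits, subtract, and repeat.
159 = 1×100 + 1×50 + 1×5 + 4×1
Total coins = 1 + 1 + 1 + 4 = 7

7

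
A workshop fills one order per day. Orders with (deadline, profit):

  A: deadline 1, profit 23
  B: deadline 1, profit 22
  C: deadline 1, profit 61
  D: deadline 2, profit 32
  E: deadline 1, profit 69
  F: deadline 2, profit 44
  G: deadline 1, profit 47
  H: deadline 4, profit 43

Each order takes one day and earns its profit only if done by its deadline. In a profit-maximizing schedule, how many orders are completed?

Profit order: E=69 C=61 G=47 F=44 H=43 D=32 A=23 B=22
Assign: E→slot 1, C skipped, G skipped, F→slot 2, H→slot 4, D skipped, A skipped, B skipped.
Slots: [1:E] [2:F] [4:H]
3 of 8 scheduled.

3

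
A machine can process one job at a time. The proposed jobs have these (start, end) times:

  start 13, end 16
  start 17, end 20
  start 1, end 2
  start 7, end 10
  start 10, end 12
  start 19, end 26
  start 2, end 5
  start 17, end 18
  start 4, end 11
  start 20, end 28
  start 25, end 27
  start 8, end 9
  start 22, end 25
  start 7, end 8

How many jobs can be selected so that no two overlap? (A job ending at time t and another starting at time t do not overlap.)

By end time: (1,2), (2,5), (7,8), (8,9), (7,10), (4,11), (10,12), (13,16), (17,18), (17,20), (22,25), (19,26), (25,27), (20,28).
Pick (1,2); next start ≥ 2 → (2,5); next start ≥ 5 → (7,8); next start ≥ 8 → (8,9); next start ≥ 9 → (10,12); next start ≥ 12 → (13,16); next start ≥ 16 → (17,18); next start ≥ 18 → (22,25); next start ≥ 25 → (25,27).
Selected 9 jobs.

9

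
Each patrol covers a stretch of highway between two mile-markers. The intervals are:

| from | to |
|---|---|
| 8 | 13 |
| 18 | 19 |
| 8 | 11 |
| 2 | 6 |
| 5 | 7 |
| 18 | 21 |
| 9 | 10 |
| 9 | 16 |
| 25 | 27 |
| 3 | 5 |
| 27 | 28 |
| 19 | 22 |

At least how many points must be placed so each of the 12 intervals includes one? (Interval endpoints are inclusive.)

4

Sort by right endpoint; whenever an interval is uncovered, place a point at its right end.
Sorted: [3,5] [2,6] [5,7] [9,10] [8,11] [8,13] [9,16] [18,19] [18,21] [19,22] [25,27] [27,28]
{[3,5],[2,6],[5,7]} hit by 5; {[9,10],[8,11],[8,13],[9,16]} hit by 10; {[18,19],[18,21],[19,22]} hit by 19; {[25,27],[27,28]} hit by 27.
Points: 5, 10, 19, 27 (4 total).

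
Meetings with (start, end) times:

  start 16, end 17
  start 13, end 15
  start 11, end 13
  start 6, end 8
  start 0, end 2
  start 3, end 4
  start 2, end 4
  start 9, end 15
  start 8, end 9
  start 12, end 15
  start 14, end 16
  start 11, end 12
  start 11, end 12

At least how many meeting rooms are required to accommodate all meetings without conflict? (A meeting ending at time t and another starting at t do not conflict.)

4

Count concurrent intervals with a sweep; the peak is the room count.
Events (time:±→running): 0:+→1 2:-→0 2:+→1 3:+→2 4:-→1 4:-→0 6:+→1 8:-→0 8:+→1 9:-→0 9:+→1 11:+→2 11:+→3 11:+→4 … peak 4.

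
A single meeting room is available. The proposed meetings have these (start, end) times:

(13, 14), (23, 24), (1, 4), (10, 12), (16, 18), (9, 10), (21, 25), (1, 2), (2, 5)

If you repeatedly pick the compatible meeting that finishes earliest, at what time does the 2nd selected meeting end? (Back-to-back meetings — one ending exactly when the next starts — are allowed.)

By end time: (1,2), (1,4), (2,5), (9,10), (10,12), (13,14), (16,18), (23,24), (21,25).
Pick (1,2); next start ≥ 2 → (2,5); next start ≥ 5 → (9,10); next start ≥ 10 → (10,12); next start ≥ 12 → (13,14); next start ≥ 14 → (16,18); next start ≥ 18 → (23,24).
Selected: (1,2) (2,5) (9,10) (10,12) (13,14) (16,18) (23,24)

5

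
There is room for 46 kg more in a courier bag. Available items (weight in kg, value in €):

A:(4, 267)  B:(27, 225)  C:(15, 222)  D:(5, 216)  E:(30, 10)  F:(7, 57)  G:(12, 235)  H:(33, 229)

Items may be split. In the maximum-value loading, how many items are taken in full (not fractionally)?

4

Greedy by value/weight ratio, highest first.
Ratios (sorted): A 66.75, D 43.20, G 19.58, C 14.80, B 8.33, F 8.14, H 6.94, E 0.33
take A (4 @ 267); take D (5 @ 216); take G (12 @ 235); take C (15 @ 222); take 10/27 of B → 83.33. Capacity used 46/46.
4 item(s) taken whole; one partial (take 10/27 of B).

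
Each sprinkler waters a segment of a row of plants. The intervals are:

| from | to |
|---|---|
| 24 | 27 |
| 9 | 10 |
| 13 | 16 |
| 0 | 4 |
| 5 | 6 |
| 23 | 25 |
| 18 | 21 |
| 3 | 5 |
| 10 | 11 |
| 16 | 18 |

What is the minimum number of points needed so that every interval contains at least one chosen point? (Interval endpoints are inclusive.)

6

By right end: [0,4]  [3,5]  [5,6]  [9,10]  [10,11]  [13,16]  [16,18]  [18,21]  [23,25]  [24,27]
[0,4] uncovered → point at 4; [5,6] uncovered → point at 6; [9,10] uncovered → point at 10; [13,16] uncovered → point at 16; [18,21] uncovered → point at 21; [23,25] uncovered → point at 25.
Points: 4, 6, 10, 16, 21, 25 (6 total).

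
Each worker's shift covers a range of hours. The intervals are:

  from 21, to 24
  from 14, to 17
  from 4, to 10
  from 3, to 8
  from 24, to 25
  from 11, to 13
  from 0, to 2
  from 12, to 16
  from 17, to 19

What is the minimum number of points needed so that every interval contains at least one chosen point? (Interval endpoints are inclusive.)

Process intervals by earliest right end; each time one isn't hit yet, stab at its right endpoint.
By right end: [0,2]  [3,8]  [4,10]  [11,13]  [12,16]  [14,17]  [17,19]  [21,24]  [24,25]
[0,2] uncovered → point at 2; [3,8] uncovered → point at 8; [11,13] uncovered → point at 13; [14,17] uncovered → point at 17; [21,24] uncovered → point at 24.
Points: 2, 8, 13, 17, 24 (5 total).

5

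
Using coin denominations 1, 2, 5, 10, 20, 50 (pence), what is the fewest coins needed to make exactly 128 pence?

6

128 − 2×50→28 − 1×20→8 − 1×5→3 − 1×2→1 − 1×1→0
Total coins = 2 + 1 + 1 + 1 + 1 = 6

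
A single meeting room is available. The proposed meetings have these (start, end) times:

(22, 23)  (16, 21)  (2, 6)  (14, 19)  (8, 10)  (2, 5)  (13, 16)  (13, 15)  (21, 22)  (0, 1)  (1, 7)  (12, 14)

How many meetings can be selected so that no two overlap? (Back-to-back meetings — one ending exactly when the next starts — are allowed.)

7

Greedy by earliest finish: after sorting by end time, pick each interval compatible with the last pick.
By end time: (0,1), (2,5), (2,6), (1,7), (8,10), (12,14), (13,15), (13,16), (14,19), (16,21), (21,22), (22,23).
Pick (0,1); next start ≥ 1 → (2,5); next start ≥ 5 → (8,10); next start ≥ 10 → (12,14); next start ≥ 14 → (14,19); next start ≥ 19 → (21,22); next start ≥ 22 → (22,23).
Selected 7 meetings.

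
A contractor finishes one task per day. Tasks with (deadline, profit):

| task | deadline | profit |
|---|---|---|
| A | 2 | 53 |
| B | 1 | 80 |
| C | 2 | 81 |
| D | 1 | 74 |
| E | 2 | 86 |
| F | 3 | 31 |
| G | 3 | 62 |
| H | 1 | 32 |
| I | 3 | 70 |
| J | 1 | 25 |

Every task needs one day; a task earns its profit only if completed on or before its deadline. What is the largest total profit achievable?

Sort by profit descending; place each in the latest free slot ≤ its deadline.
By profit: E(d2,86), C(d2,81), B(d1,80), D(d1,74), I(d3,70), G(d3,62), A(d2,53), H(d1,32), F(d3,31), J(d1,25)
E→slot 2; C→slot 1; B skipped; D skipped; I→slot 3; G skipped; A skipped; H skipped; F skipped; J skipped.
Profit = 81 + 86 + 70 = 237

237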